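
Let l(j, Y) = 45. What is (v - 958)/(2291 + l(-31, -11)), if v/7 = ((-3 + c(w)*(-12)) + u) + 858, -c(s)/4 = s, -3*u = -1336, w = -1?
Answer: 23425/7008 ≈ 3.3426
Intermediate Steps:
u = 1336/3 (u = -1/3*(-1336) = 1336/3 ≈ 445.33)
c(s) = -4*s
v = 26299/3 (v = 7*(((-3 - 4*(-1)*(-12)) + 1336/3) + 858) = 7*(((-3 + 4*(-12)) + 1336/3) + 858) = 7*(((-3 - 48) + 1336/3) + 858) = 7*((-51 + 1336/3) + 858) = 7*(1183/3 + 858) = 7*(3757/3) = 26299/3 ≈ 8766.3)
(v - 958)/(2291 + l(-31, -11)) = (26299/3 - 958)/(2291 + 45) = (23425/3)/2336 = (23425/3)*(1/2336) = 23425/7008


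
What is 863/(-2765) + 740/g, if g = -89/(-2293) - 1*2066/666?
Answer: -4950497201/20466530 ≈ -241.88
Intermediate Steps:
g = -2339032/763569 (g = -89*(-1/2293) - 2066*1/666 = 89/2293 - 1033/333 = -2339032/763569 ≈ -3.0633)
863/(-2765) + 740/g = 863/(-2765) + 740/(-2339032/763569) = 863*(-1/2765) + 740*(-763569/2339032) = -863/2765 - 141260265/584758 = -4950497201/20466530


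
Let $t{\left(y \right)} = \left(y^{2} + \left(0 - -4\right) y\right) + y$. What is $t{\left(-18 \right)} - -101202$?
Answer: $101436$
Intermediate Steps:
$t{\left(y \right)} = y^{2} + 5 y$ ($t{\left(y \right)} = \left(y^{2} + \left(0 + 4\right) y\right) + y = \left(y^{2} + 4 y\right) + y = y^{2} + 5 y$)
$t{\left(-18 \right)} - -101202 = - 18 \left(5 - 18\right) - -101202 = \left(-18\right) \left(-13\right) + 101202 = 234 + 101202 = 101436$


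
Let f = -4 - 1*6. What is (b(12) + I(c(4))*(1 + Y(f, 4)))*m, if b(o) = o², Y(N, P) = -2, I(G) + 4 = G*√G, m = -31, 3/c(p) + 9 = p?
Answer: -4588 - 93*I*√15/25 ≈ -4588.0 - 14.408*I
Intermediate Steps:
c(p) = 3/(-9 + p)
f = -10 (f = -4 - 6 = -10)
I(G) = -4 + G^(3/2) (I(G) = -4 + G*√G = -4 + G^(3/2))
(b(12) + I(c(4))*(1 + Y(f, 4)))*m = (12² + (-4 + (3/(-9 + 4))^(3/2))*(1 - 2))*(-31) = (144 + (-4 + (3/(-5))^(3/2))*(-1))*(-31) = (144 + (-4 + (3*(-⅕))^(3/2))*(-1))*(-31) = (144 + (-4 + (-⅗)^(3/2))*(-1))*(-31) = (144 + (-4 - 3*I*√15/25)*(-1))*(-31) = (144 + (4 + 3*I*√15/25))*(-31) = (148 + 3*I*√15/25)*(-31) = -4588 - 93*I*√15/25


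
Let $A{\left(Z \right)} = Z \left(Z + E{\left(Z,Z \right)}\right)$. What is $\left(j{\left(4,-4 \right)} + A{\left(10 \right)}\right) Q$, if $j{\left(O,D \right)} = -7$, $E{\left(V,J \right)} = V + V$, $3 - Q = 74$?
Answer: $-20803$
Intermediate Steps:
$Q = -71$ ($Q = 3 - 74 = -71$)
$E{\left(V,J \right)} = 2 V$
$A{\left(Z \right)} = 3 Z^{2}$ ($A{\left(Z \right)} = Z \left(Z + 2 Z\right) = Z 3 Z = 3 Z^{2}$)
$\left(j{\left(4,-4 \right)} + A{\left(10 \right)}\right) Q = \left(-7 + 3 \cdot 10^{2}\right) \left(-71\right) = \left(-7 + 3 \cdot 100\right) \left(-71\right) = \left(-7 + 300\right) \left(-71\right) = 293 \left(-71\right) = -20803$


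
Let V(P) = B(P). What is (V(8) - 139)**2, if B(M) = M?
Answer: 17161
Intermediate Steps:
V(P) = P
(V(8) - 139)**2 = (8 - 139)**2 = (-131)**2 = 17161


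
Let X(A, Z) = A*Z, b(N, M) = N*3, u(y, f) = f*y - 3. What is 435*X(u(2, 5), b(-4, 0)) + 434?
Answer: -36106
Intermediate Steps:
u(y, f) = -3 + f*y
b(N, M) = 3*N
435*X(u(2, 5), b(-4, 0)) + 434 = 435*((-3 + 5*2)*(3*(-4))) + 434 = 435*((-3 + 10)*(-12)) + 434 = 435*(7*(-12)) + 434 = 435*(-84) + 434 = -36540 + 434 = -36106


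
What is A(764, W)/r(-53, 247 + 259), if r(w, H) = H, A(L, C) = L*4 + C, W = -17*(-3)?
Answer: 3107/506 ≈ 6.1403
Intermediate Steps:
W = 51
A(L, C) = C + 4*L (A(L, C) = 4*L + C = C + 4*L)
A(764, W)/r(-53, 247 + 259) = (51 + 4*764)/(247 + 259) = (51 + 3056)/506 = 3107*(1/506) = 3107/506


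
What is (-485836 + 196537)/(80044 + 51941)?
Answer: -96433/43995 ≈ -2.1919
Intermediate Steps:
(-485836 + 196537)/(80044 + 51941) = -289299/131985 = -289299*1/131985 = -96433/43995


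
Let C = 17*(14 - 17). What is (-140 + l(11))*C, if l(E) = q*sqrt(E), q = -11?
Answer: 7140 + 561*sqrt(11) ≈ 9000.6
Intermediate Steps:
l(E) = -11*sqrt(E)
C = -51 (C = 17*(-3) = -51)
(-140 + l(11))*C = (-140 - 11*sqrt(11))*(-51) = 7140 + 561*sqrt(11)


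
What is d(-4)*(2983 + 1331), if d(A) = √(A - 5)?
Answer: 12942*I ≈ 12942.0*I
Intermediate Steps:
d(A) = √(-5 + A)
d(-4)*(2983 + 1331) = √(-5 - 4)*(2983 + 1331) = √(-9)*4314 = (3*I)*4314 = 12942*I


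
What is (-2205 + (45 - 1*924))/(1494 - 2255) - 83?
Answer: -60079/761 ≈ -78.947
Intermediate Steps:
(-2205 + (45 - 1*924))/(1494 - 2255) - 83 = (-2205 + (45 - 924))/(-761) - 83 = (-2205 - 879)*(-1/761) - 83 = -3084*(-1/761) - 83 = 3084/761 - 83 = -60079/761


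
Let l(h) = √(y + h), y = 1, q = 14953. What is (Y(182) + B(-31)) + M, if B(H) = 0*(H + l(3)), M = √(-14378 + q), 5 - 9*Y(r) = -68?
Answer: 73/9 + 5*√23 ≈ 32.090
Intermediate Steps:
Y(r) = 73/9 (Y(r) = 5/9 - ⅑*(-68) = 5/9 + 68/9 = 73/9)
M = 5*√23 (M = √(-14378 + 14953) = √575 = 5*√23 ≈ 23.979)
l(h) = √(1 + h)
B(H) = 0 (B(H) = 0*(H + √(1 + 3)) = 0*(H + √4) = 0*(H + 2) = 0*(2 + H) = 0)
(Y(182) + B(-31)) + M = (73/9 + 0) + 5*√23 = 73/9 + 5*√23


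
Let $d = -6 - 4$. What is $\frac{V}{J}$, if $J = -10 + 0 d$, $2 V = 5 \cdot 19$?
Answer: $- \frac{19}{4} \approx -4.75$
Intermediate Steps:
$V = \frac{95}{2}$ ($V = \frac{5 \cdot 19}{2} = \frac{1}{2} \cdot 95 = \frac{95}{2} \approx 47.5$)
$d = -10$
$J = -10$ ($J = -10 + 0 \left(-10\right) = -10 + 0 = -10$)
$\frac{V}{J} = \frac{95}{2 \left(-10\right)} = \frac{95}{2} \left(- \frac{1}{10}\right) = - \frac{19}{4}$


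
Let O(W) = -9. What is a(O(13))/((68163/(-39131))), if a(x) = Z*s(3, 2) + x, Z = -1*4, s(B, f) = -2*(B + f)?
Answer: -1213061/68163 ≈ -17.796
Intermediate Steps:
s(B, f) = -2*B - 2*f
Z = -4
a(x) = 40 + x (a(x) = -4*(-2*3 - 2*2) + x = -4*(-6 - 4) + x = -4*(-10) + x = 40 + x)
a(O(13))/((68163/(-39131))) = (40 - 9)/((68163/(-39131))) = 31/((68163*(-1/39131))) = 31/(-68163/39131) = 31*(-39131/68163) = -1213061/68163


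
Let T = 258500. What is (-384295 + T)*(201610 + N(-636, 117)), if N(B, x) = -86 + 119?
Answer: -25365681185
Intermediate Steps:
N(B, x) = 33
(-384295 + T)*(201610 + N(-636, 117)) = (-384295 + 258500)*(201610 + 33) = -125795*201643 = -25365681185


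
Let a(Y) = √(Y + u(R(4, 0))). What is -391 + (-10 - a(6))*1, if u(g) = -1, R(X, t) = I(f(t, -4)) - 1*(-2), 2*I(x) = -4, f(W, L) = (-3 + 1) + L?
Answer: -401 - √5 ≈ -403.24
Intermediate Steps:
f(W, L) = -2 + L
I(x) = -2 (I(x) = (½)*(-4) = -2)
R(X, t) = 0 (R(X, t) = -2 - 1*(-2) = -2 + 2 = 0)
a(Y) = √(-1 + Y) (a(Y) = √(Y - 1) = √(-1 + Y))
-391 + (-10 - a(6))*1 = -391 + (-10 - √(-1 + 6))*1 = -391 + (-10 - √5)*1 = -391 + (-10 - √5) = -401 - √5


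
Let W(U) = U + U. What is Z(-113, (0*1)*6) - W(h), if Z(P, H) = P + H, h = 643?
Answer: -1399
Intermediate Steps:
W(U) = 2*U
Z(P, H) = H + P
Z(-113, (0*1)*6) - W(h) = ((0*1)*6 - 113) - 2*643 = (0*6 - 113) - 1*1286 = (0 - 113) - 1286 = -113 - 1286 = -1399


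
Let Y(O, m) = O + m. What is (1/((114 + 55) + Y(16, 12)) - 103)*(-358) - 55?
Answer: 7252985/197 ≈ 36817.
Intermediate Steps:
(1/((114 + 55) + Y(16, 12)) - 103)*(-358) - 55 = (1/((114 + 55) + (16 + 12)) - 103)*(-358) - 55 = (1/(169 + 28) - 103)*(-358) - 55 = (1/197 - 103)*(-358) - 55 = -20290/197*(-358) - 55 = 7263820/197 - 55 = 7252985/197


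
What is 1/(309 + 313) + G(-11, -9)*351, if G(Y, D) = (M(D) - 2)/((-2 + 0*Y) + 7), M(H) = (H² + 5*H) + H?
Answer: 1091611/622 ≈ 1755.0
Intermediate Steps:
M(H) = H² + 6*H
G(Y, D) = -⅖ + D*(6 + D)/5 (G(Y, D) = (D*(6 + D) - 2)/((-2 + 0*Y) + 7) = (-2 + D*(6 + D))/((-2 + 0) + 7) = (-2 + D*(6 + D))/(-2 + 7) = (-2 + D*(6 + D))/5 = (-2 + D*(6 + D))*(⅕) = -⅖ + D*(6 + D)/5)
1/(309 + 313) + G(-11, -9)*351 = 1/(309 + 313) + (-⅖ + (⅕)*(-9)*(6 - 9))*351 = 1/622 + (-⅖ + (⅕)*(-9)*(-3))*351 = 1/622 + (-⅖ + 27/5)*351 = 1/622 + 5*351 = 1/622 + 1755 = 1091611/622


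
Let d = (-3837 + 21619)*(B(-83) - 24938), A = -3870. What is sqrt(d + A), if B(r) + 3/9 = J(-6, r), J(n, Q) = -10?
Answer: 10*I*sqrt(39927162)/3 ≈ 21063.0*I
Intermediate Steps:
B(r) = -31/3 (B(r) = -1/3 - 10 = -31/3)
d = -1330893790/3 (d = (-3837 + 21619)*(-31/3 - 24938) = 17782*(-74845/3) = -1330893790/3 ≈ -4.4363e+8)
sqrt(d + A) = sqrt(-1330893790/3 - 3870) = sqrt(-1330905400/3) = 10*I*sqrt(39927162)/3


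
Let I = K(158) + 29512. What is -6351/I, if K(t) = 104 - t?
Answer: -6351/29458 ≈ -0.21560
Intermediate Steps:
I = 29458 (I = (104 - 1*158) + 29512 = (104 - 158) + 29512 = -54 + 29512 = 29458)
-6351/I = -6351/29458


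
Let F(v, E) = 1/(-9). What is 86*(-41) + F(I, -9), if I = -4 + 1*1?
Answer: -31735/9 ≈ -3526.1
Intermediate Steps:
I = -3 (I = -4 + 1 = -3)
F(v, E) = -⅑
86*(-41) + F(I, -9) = 86*(-41) - ⅑ = -3526 - ⅑ = -31735/9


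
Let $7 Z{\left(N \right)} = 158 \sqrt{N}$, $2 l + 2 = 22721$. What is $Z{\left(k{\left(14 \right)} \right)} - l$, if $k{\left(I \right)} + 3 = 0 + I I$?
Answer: $- \frac{22719}{2} + \frac{158 \sqrt{193}}{7} \approx -11046.0$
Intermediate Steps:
$l = \frac{22719}{2}$ ($l = -1 + \frac{1}{2} \cdot 22721 = -1 + \frac{22721}{2} = \frac{22719}{2} \approx 11360.0$)
$k{\left(I \right)} = -3 + I^{2}$ ($k{\left(I \right)} = -3 + \left(0 + I I\right) = -3 + \left(0 + I^{2}\right) = -3 + I^{2}$)
$Z{\left(N \right)} = \frac{158 \sqrt{N}}{7}$
$Z{\left(k{\left(14 \right)} \right)} - l = \frac{158 \sqrt{-3 + 14^{2}}}{7} - \frac{22719}{2} = \frac{158 \sqrt{-3 + 196}}{7} - \frac{22719}{2} = \frac{158 \sqrt{193}}{7} - \frac{22719}{2} = - \frac{22719}{2} + \frac{158 \sqrt{193}}{7}$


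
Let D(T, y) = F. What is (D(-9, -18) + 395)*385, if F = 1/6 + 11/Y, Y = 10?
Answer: 457688/3 ≈ 1.5256e+5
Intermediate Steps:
F = 19/15 (F = 1/6 + 11/10 = 1*(⅙) + 11*(⅒) = ⅙ + 11/10 = 19/15 ≈ 1.2667)
D(T, y) = 19/15
(D(-9, -18) + 395)*385 = (19/15 + 395)*385 = (5944/15)*385 = 457688/3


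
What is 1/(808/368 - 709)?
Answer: -46/32513 ≈ -0.0014148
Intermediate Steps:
1/(808/368 - 709) = 1/(808*(1/368) - 709) = 1/(101/46 - 709) = 1/(-32513/46) = -46/32513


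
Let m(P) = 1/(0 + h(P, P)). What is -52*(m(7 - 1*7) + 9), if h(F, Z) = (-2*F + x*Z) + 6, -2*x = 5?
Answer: -1430/3 ≈ -476.67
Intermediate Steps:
x = -5/2 (x = -½*5 = -5/2 ≈ -2.5000)
h(F, Z) = 6 - 2*F - 5*Z/2 (h(F, Z) = (-2*F - 5*Z/2) + 6 = 6 - 2*F - 5*Z/2)
m(P) = 1/(6 - 9*P/2) (m(P) = 1/(0 + (6 - 2*P - 5*P/2)) = 1/(0 + (6 - 9*P/2)) = 1/(6 - 9*P/2))
-52*(m(7 - 1*7) + 9) = -52*(2/(3*(4 - 3*(7 - 1*7))) + 9) = -52*(2/(3*(4 - 3*(7 - 7))) + 9) = -52*(2/(3*(4 - 3*0)) + 9) = -52*(2/(3*(4 + 0)) + 9) = -52*((⅔)/4 + 9) = -52*((⅔)*(¼) + 9) = -52*(⅙ + 9) = -52*55/6 = -1430/3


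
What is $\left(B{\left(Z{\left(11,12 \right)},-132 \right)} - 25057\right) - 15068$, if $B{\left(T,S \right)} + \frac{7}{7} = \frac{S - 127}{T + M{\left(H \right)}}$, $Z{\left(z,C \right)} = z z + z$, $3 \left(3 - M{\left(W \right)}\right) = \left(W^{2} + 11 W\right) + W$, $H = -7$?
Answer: $- \frac{17656217}{440} \approx -40128.0$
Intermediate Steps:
$M{\left(W \right)} = 3 - 4 W - \frac{W^{2}}{3}$ ($M{\left(W \right)} = 3 - \frac{\left(W^{2} + 11 W\right) + W}{3} = 3 - \frac{W^{2} + 12 W}{3} = 3 - \left(4 W + \frac{W^{2}}{3}\right) = 3 - 4 W - \frac{W^{2}}{3}$)
$Z{\left(z,C \right)} = z + z^{2}$ ($Z{\left(z,C \right)} = z^{2} + z = z + z^{2}$)
$B{\left(T,S \right)} = -1 + \frac{-127 + S}{\frac{44}{3} + T}$ ($B{\left(T,S \right)} = -1 + \frac{S - 127}{T - \left(-31 + \frac{49}{3}\right)} = -1 + \frac{-127 + S}{T + \left(3 + 28 - \frac{49}{3}\right)} = -1 + \frac{-127 + S}{T + \frac{44}{3}} = -1 + \frac{-127 + S}{\frac{44}{3} + T}$)
$\left(B{\left(Z{\left(11,12 \right)},-132 \right)} - 25057\right) - 15068 = \left(\frac{-425 - 3 \cdot 11 \left(1 + 11\right) + 3 \left(-132\right)}{44 + 3 \cdot 11 \left(1 + 11\right)} - 25057\right) - 15068 = \left(\frac{-425 - 3 \cdot 11 \cdot 12 - 396}{44 + 3 \cdot 11 \cdot 12} - 25057\right) - 15068 = \left(\frac{-425 - 396 - 396}{44 + 3 \cdot 132} - 25057\right) - 15068 = \left(\frac{-425 - 396 - 396}{44 + 396} - 25057\right) - 15068 = \left(\frac{1}{440} \left(-1217\right) - 25057\right) - 15068 = \left(- \frac{1217}{440} - 25057\right) - 15068 = - \frac{11026297}{440} - 15068 = - \frac{17656217}{440}$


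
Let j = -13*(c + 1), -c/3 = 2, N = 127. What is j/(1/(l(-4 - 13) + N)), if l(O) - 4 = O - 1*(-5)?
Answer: 7735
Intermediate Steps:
c = -6 (c = -3*2 = -6)
l(O) = 9 + O (l(O) = 4 + (O - 1*(-5)) = 4 + (O + 5) = 4 + (5 + O) = 9 + O)
j = 65 (j = -13*(-6 + 1) = -13*(-5) = 65)
j/(1/(l(-4 - 13) + N)) = 65/(1/((9 + (-4 - 13)) + 127)) = 65/(1/((9 - 17) + 127)) = 65/(1/(-8 + 127)) = 65/(1/119) = 65*119 = 7735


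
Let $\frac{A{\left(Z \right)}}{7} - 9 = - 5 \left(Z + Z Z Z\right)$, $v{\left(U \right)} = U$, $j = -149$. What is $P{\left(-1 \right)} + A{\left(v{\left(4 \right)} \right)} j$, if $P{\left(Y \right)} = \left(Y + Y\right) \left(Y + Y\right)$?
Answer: $345237$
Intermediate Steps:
$P{\left(Y \right)} = 4 Y^{2}$ ($P{\left(Y \right)} = 2 Y 2 Y = 4 Y^{2}$)
$A{\left(Z \right)} = 63 - 35 Z - 35 Z^{3}$ ($A{\left(Z \right)} = 63 + 7 \left(- 5 \left(Z + Z Z Z\right)\right) = 63 + 7 \left(- 5 \left(Z + Z^{2} Z\right)\right) = 63 + 7 \left(- 5 \left(Z + Z^{3}\right)\right) = 63 + 7 \left(- 5 Z - 5 Z^{3}\right) = 63 - \left(35 Z + 35 Z^{3}\right) = 63 - 35 Z - 35 Z^{3}$)
$P{\left(-1 \right)} + A{\left(v{\left(4 \right)} \right)} j = 4 \left(-1\right)^{2} + \left(63 - 140 - 35 \cdot 4^{3}\right) \left(-149\right) = 4 \cdot 1 + \left(63 - 140 - 2240\right) \left(-149\right) = 4 + \left(63 - 140 - 2240\right) \left(-149\right) = 4 - -345233 = 4 + 345233 = 345237$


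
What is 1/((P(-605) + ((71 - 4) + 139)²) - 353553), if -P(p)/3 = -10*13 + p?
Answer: -1/308912 ≈ -3.2372e-6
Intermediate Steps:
P(p) = 390 - 3*p (P(p) = -3*(-10*13 + p) = -3*(-130 + p) = 390 - 3*p)
1/((P(-605) + ((71 - 4) + 139)²) - 353553) = 1/(((390 - 3*(-605)) + ((71 - 4) + 139)²) - 353553) = 1/(((390 + 1815) + (67 + 139)²) - 353553) = 1/((2205 + 206²) - 353553) = 1/((2205 + 42436) - 353553) = 1/(44641 - 353553) = 1/(-308912) = -1/308912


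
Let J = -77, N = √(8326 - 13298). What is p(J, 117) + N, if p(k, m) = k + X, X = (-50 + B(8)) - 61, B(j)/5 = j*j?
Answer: 132 + 2*I*√1243 ≈ 132.0 + 70.512*I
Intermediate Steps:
N = 2*I*√1243 (N = √(-4972) = 2*I*√1243 ≈ 70.512*I)
B(j) = 5*j² (B(j) = 5*(j*j) = 5*j²)
X = 209 (X = (-50 + 5*8²) - 61 = (-50 + 5*64) - 61 = (-50 + 320) - 61 = 270 - 61 = 209)
p(k, m) = 209 + k (p(k, m) = k + 209 = 209 + k)
p(J, 117) + N = (209 - 77) + 2*I*√1243 = 132 + 2*I*√1243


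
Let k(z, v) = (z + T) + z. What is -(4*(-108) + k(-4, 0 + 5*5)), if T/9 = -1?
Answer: 449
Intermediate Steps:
T = -9 (T = 9*(-1) = -9)
k(z, v) = -9 + 2*z (k(z, v) = (z - 9) + z = (-9 + z) + z = -9 + 2*z)
-(4*(-108) + k(-4, 0 + 5*5)) = -(4*(-108) + (-9 + 2*(-4))) = -(-432 + (-9 - 8)) = -(-432 - 17) = -1*(-449) = 449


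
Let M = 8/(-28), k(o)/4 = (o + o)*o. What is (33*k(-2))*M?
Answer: -2112/7 ≈ -301.71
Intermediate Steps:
k(o) = 8*o² (k(o) = 4*((o + o)*o) = 4*((2*o)*o) = 4*(2*o²) = 8*o²)
M = -2/7 (M = 8*(-1/28) = -2/7 ≈ -0.28571)
(33*k(-2))*M = (33*(8*(-2)²))*(-2/7) = (33*(8*4))*(-2/7) = (33*32)*(-2/7) = 1056*(-2/7) = -2112/7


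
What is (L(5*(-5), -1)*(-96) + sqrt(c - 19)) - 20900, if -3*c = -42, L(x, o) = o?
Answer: -20804 + I*sqrt(5) ≈ -20804.0 + 2.2361*I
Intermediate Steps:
c = 14 (c = -1/3*(-42) = 14)
(L(5*(-5), -1)*(-96) + sqrt(c - 19)) - 20900 = (-1*(-96) + sqrt(14 - 19)) - 20900 = (96 + sqrt(-5)) - 20900 = (96 + I*sqrt(5)) - 20900 = -20804 + I*sqrt(5)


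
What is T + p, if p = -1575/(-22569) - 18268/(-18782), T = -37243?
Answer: -2631088179442/70648493 ≈ -37242.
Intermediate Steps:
p = 73645357/70648493 (p = -1575*(-1/22569) - 18268*(-1/18782) = 525/7523 + 9134/9391 = 73645357/70648493 ≈ 1.0424)
T + p = -37243 + 73645357/70648493 = -2631088179442/70648493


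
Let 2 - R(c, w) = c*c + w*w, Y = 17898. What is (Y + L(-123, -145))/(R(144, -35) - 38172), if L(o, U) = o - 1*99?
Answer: -17676/60131 ≈ -0.29396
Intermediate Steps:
L(o, U) = -99 + o (L(o, U) = o - 99 = -99 + o)
R(c, w) = 2 - c**2 - w**2 (R(c, w) = 2 - (c*c + w*w) = 2 - (c**2 + w**2) = 2 + (-c**2 - w**2) = 2 - c**2 - w**2)
(Y + L(-123, -145))/(R(144, -35) - 38172) = (17898 + (-99 - 123))/((2 - 1*144**2 - 1*(-35)**2) - 38172) = (17898 - 222)/((2 - 1*20736 - 1*1225) - 38172) = 17676/((2 - 20736 - 1225) - 38172) = 17676/(-21959 - 38172) = 17676/(-60131) = 17676*(-1/60131) = -17676/60131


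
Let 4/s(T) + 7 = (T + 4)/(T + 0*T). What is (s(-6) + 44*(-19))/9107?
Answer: -4183/45535 ≈ -0.091863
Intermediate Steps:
s(T) = 4/(-7 + (4 + T)/T) (s(T) = 4/(-7 + (T + 4)/(T + 0*T)) = 4/(-7 + (4 + T)/(T + 0)) = 4/(-7 + (4 + T)/T))
(s(-6) + 44*(-19))/9107 = (-2*(-6)/(-2 + 3*(-6)) + 44*(-19))/9107 = (-2*(-6)/(-2 - 18) - 836)*(1/9107) = (-2*(-6)/(-20) - 836)*(1/9107) = (-2*(-6)*(-1/20) - 836)*(1/9107) = (-3/5 - 836)*(1/9107) = -4183/5*1/9107 = -4183/45535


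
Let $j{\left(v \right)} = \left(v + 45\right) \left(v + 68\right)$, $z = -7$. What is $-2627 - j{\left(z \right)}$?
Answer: $-4945$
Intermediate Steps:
$j{\left(v \right)} = \left(45 + v\right) \left(68 + v\right)$
$-2627 - j{\left(z \right)} = -2627 - \left(3060 + \left(-7\right)^{2} + 113 \left(-7\right)\right) = -2627 - \left(3060 + 49 - 791\right) = -2627 - 2318 = -4945$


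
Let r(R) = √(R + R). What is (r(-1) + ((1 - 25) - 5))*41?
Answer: -1189 + 41*I*√2 ≈ -1189.0 + 57.983*I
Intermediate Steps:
r(R) = √2*√R (r(R) = √(2*R) = √2*√R)
(r(-1) + ((1 - 25) - 5))*41 = (√2*√(-1) + ((1 - 25) - 5))*41 = (√2*I + (-24 - 5))*41 = (I*√2 - 29)*41 = (-29 + I*√2)*41 = -1189 + 41*I*√2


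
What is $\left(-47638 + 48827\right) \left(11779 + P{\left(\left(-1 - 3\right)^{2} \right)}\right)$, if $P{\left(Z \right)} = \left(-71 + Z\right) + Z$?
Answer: $13958860$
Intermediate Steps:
$P{\left(Z \right)} = -71 + 2 Z$
$\left(-47638 + 48827\right) \left(11779 + P{\left(\left(-1 - 3\right)^{2} \right)}\right) = \left(-47638 + 48827\right) \left(11779 - \left(71 - 2 \left(-1 - 3\right)^{2}\right)\right) = 1189 \left(11779 - \left(71 - 2 \left(-4\right)^{2}\right)\right) = 1189 \left(11779 + \left(-71 + 2 \cdot 16\right)\right) = 1189 \left(11779 + \left(-71 + 32\right)\right) = 1189 \left(11779 - 39\right) = 1189 \cdot 11740 = 13958860$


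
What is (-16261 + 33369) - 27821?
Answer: -10713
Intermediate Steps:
(-16261 + 33369) - 27821 = 17108 - 27821 = -10713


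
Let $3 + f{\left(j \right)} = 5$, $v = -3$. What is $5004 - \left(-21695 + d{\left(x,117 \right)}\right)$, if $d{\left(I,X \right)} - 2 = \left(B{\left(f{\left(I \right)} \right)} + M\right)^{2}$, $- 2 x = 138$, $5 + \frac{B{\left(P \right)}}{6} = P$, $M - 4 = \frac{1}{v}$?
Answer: $\frac{238424}{9} \approx 26492.0$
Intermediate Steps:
$f{\left(j \right)} = 2$ ($f{\left(j \right)} = -3 + 5 = 2$)
$M = \frac{11}{3}$ ($M = 4 + \frac{1}{-3} = 4 - \frac{1}{3} = \frac{11}{3} \approx 3.6667$)
$B{\left(P \right)} = -30 + 6 P$
$x = -69$ ($x = \left(- \frac{1}{2}\right) 138 = -69$)
$d{\left(I,X \right)} = \frac{1867}{9}$ ($d{\left(I,X \right)} = 2 + \left(\left(-30 + 6 \cdot 2\right) + \frac{11}{3}\right)^{2} = 2 + \left(\left(-30 + 12\right) + \frac{11}{3}\right)^{2} = 2 + \left(-18 + \frac{11}{3}\right)^{2} = 2 + \left(- \frac{43}{3}\right)^{2} = 2 + \frac{1849}{9} = \frac{1867}{9}$)
$5004 - \left(-21695 + d{\left(x,117 \right)}\right) = 5004 - \left(-21695 + \frac{1867}{9}\right) = 5004 - - \frac{193388}{9} = 5004 + \frac{193388}{9} = \frac{238424}{9}$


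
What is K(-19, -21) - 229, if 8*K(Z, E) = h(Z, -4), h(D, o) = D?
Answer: -1851/8 ≈ -231.38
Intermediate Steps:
K(Z, E) = Z/8
K(-19, -21) - 229 = (⅛)*(-19) - 229 = -19/8 - 229 = -1851/8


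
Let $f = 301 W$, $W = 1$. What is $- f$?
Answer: $-301$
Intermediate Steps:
$f = 301$ ($f = 301 \cdot 1 = 301$)
$- f = \left(-1\right) 301 = -301$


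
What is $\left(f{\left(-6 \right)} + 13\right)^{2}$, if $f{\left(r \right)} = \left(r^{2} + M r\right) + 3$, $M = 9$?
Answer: $4$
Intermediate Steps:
$f{\left(r \right)} = 3 + r^{2} + 9 r$ ($f{\left(r \right)} = \left(r^{2} + 9 r\right) + 3 = 3 + r^{2} + 9 r$)
$\left(f{\left(-6 \right)} + 13\right)^{2} = \left(\left(3 + \left(-6\right)^{2} + 9 \left(-6\right)\right) + 13\right)^{2} = \left(\left(3 + 36 - 54\right) + 13\right)^{2} = \left(-15 + 13\right)^{2} = \left(-2\right)^{2} = 4$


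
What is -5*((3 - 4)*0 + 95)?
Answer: -475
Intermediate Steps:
-5*((3 - 4)*0 + 95) = -5*(-1*0 + 95) = -5*(0 + 95) = -5*95 = -475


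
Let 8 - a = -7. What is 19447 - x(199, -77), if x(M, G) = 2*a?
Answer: 19417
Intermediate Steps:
a = 15 (a = 8 - 1*(-7) = 8 + 7 = 15)
x(M, G) = 30 (x(M, G) = 2*15 = 30)
19447 - x(199, -77) = 19447 - 1*30 = 19447 - 30 = 19417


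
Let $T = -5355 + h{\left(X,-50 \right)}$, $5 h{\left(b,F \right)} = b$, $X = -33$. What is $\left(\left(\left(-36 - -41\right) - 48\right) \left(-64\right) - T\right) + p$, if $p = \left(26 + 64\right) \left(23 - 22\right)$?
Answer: $\frac{41018}{5} \approx 8203.6$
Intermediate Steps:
$h{\left(b,F \right)} = \frac{b}{5}$
$T = - \frac{26808}{5}$ ($T = -5355 + \frac{1}{5} \left(-33\right) = -5355 - \frac{33}{5} = - \frac{26808}{5} \approx -5361.6$)
$p = 90$ ($p = 90 \left(23 - 22\right) = 90 \cdot 1 = 90$)
$\left(\left(\left(-36 - -41\right) - 48\right) \left(-64\right) - T\right) + p = \left(\left(\left(-36 - -41\right) - 48\right) \left(-64\right) - - \frac{26808}{5}\right) + 90 = \left(\left(\left(-36 + 41\right) - 48\right) \left(-64\right) + \frac{26808}{5}\right) + 90 = \left(\left(5 - 48\right) \left(-64\right) + \frac{26808}{5}\right) + 90 = \left(\left(-43\right) \left(-64\right) + \frac{26808}{5}\right) + 90 = \left(2752 + \frac{26808}{5}\right) + 90 = \frac{40568}{5} + 90 = \frac{41018}{5}$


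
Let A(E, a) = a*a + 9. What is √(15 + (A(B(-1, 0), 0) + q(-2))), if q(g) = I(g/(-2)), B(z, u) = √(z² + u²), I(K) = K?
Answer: 5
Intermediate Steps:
B(z, u) = √(u² + z²)
q(g) = -g/2 (q(g) = g/(-2) = g*(-½) = -g/2)
A(E, a) = 9 + a² (A(E, a) = a² + 9 = 9 + a²)
√(15 + (A(B(-1, 0), 0) + q(-2))) = √(15 + ((9 + 0²) - ½*(-2))) = √(15 + ((9 + 0) + 1)) = √(15 + (9 + 1)) = √(15 + 10) = √25 = 5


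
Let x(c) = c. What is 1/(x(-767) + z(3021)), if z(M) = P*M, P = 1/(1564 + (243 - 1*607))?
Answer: -400/305793 ≈ -0.0013081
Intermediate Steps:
P = 1/1200 (P = 1/(1564 + (243 - 607)) = 1/(1564 - 364) = 1/1200 ≈ 0.00083333)
z(M) = M/1200
1/(x(-767) + z(3021)) = 1/(-767 + (1/1200)*3021) = 1/(-767 + 1007/400) = 1/(-305793/400) = -400/305793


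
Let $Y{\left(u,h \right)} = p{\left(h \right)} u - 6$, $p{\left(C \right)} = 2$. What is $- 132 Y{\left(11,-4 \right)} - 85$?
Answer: $-2197$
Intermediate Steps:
$Y{\left(u,h \right)} = -6 + 2 u$ ($Y{\left(u,h \right)} = 2 u - 6 = -6 + 2 u$)
$- 132 Y{\left(11,-4 \right)} - 85 = - 132 \left(-6 + 2 \cdot 11\right) - 85 = - 132 \left(-6 + 22\right) - 85 = \left(-132\right) 16 - 85 = -2112 - 85 = -2197$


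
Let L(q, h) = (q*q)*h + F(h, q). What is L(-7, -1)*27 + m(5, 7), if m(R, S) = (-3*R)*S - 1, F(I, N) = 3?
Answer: -1348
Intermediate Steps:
m(R, S) = -1 - 3*R*S (m(R, S) = -3*R*S - 1 = -1 - 3*R*S)
L(q, h) = 3 + h*q² (L(q, h) = (q*q)*h + 3 = q²*h + 3 = h*q² + 3 = 3 + h*q²)
L(-7, -1)*27 + m(5, 7) = (3 - 1*(-7)²)*27 + (-1 - 3*5*7) = (3 - 1*49)*27 + (-1 - 105) = (3 - 49)*27 - 106 = -46*27 - 106 = -1242 - 106 = -1348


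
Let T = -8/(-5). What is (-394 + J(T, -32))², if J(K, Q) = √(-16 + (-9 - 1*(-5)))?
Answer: 155216 - 1576*I*√5 ≈ 1.5522e+5 - 3524.0*I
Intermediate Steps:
T = 8/5 (T = -8*(-⅕) = 8/5 ≈ 1.6000)
J(K, Q) = 2*I*√5 (J(K, Q) = √(-16 + (-9 + 5)) = √(-16 - 4) = √(-20) = 2*I*√5)
(-394 + J(T, -32))² = (-394 + 2*I*√5)²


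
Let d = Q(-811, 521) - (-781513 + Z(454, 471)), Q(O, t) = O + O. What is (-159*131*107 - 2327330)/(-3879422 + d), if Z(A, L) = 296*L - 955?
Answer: 4556033/3237992 ≈ 1.4071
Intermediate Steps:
Q(O, t) = 2*O
Z(A, L) = -955 + 296*L
d = 641430 (d = 2*(-811) - (-781513 + (-955 + 296*471)) = -1622 - (-781513 + (-955 + 139416)) = -1622 - (-781513 + 138461) = -1622 - 1*(-643052) = -1622 + 643052 = 641430)
(-159*131*107 - 2327330)/(-3879422 + d) = (-159*131*107 - 2327330)/(-3879422 + 641430) = (-20829*107 - 2327330)/(-3237992) = (-2228703 - 2327330)*(-1/3237992) = -4556033*(-1/3237992) = 4556033/3237992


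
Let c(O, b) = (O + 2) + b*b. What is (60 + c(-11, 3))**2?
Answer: 3600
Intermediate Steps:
c(O, b) = 2 + O + b**2 (c(O, b) = (2 + O) + b**2 = 2 + O + b**2)
(60 + c(-11, 3))**2 = (60 + (2 - 11 + 3**2))**2 = (60 + (2 - 11 + 9))**2 = (60 + 0)**2 = 60**2 = 3600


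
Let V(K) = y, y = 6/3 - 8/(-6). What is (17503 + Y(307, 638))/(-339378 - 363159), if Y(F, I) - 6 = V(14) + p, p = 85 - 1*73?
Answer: -52573/2107611 ≈ -0.024944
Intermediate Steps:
y = 10/3 (y = 6*(⅓) - 8*(-⅙) = 2 + 4/3 = 10/3 ≈ 3.3333)
V(K) = 10/3
p = 12 (p = 85 - 73 = 12)
Y(F, I) = 64/3 (Y(F, I) = 6 + (10/3 + 12) = 6 + 46/3 = 64/3)
(17503 + Y(307, 638))/(-339378 - 363159) = (17503 + 64/3)/(-339378 - 363159) = (52573/3)/(-702537) = (52573/3)*(-1/702537) = -52573/2107611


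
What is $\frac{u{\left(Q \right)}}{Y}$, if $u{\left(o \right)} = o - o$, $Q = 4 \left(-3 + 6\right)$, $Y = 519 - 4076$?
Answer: $0$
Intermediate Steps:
$Y = -3557$ ($Y = 519 - 4076 = -3557$)
$Q = 12$ ($Q = 4 \cdot 3 = 12$)
$u{\left(o \right)} = 0$
$\frac{u{\left(Q \right)}}{Y} = \frac{0}{-3557} = 0 \left(- \frac{1}{3557}\right) = 0$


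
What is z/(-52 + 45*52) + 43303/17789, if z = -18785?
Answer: -18083777/3130864 ≈ -5.7760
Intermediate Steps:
z/(-52 + 45*52) + 43303/17789 = -18785/(-52 + 45*52) + 43303/17789 = -18785/(-52 + 2340) + 43303*(1/17789) = -18785/2288 + 43303/17789 = -18785*1/2288 + 43303/17789 = -1445/176 + 43303/17789 = -18083777/3130864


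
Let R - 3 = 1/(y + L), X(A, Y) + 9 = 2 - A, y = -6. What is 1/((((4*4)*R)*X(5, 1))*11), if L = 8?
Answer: -1/7392 ≈ -0.00013528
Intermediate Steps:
X(A, Y) = -7 - A (X(A, Y) = -9 + (2 - A) = -7 - A)
R = 7/2 (R = 3 + 1/(-6 + 8) = 3 + 1/2 = 7/2 ≈ 3.5000)
1/((((4*4)*R)*X(5, 1))*11) = 1/((((4*4)*(7/2))*(-7 - 1*5))*11) = 1/(((16*(7/2))*(-7 - 5))*11) = 1/((56*(-12))*11) = 1/(-672*11) = 1/(-7392) = -1/7392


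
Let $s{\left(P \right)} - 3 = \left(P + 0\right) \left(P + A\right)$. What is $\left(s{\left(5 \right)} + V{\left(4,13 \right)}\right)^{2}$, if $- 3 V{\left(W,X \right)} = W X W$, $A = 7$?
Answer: $\frac{361}{9} \approx 40.111$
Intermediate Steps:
$V{\left(W,X \right)} = - \frac{X W^{2}}{3}$ ($V{\left(W,X \right)} = - \frac{W X W}{3} = - \frac{X W^{2}}{3}$)
$s{\left(P \right)} = 3 + P \left(7 + P\right)$ ($s{\left(P \right)} = 3 + \left(P + 0\right) \left(P + 7\right) = 3 + P \left(7 + P\right)$)
$\left(s{\left(5 \right)} + V{\left(4,13 \right)}\right)^{2} = \left(\left(3 + 5^{2} + 7 \cdot 5\right) - \frac{13 \cdot 4^{2}}{3}\right)^{2} = \left(\left(3 + 25 + 35\right) - \frac{13}{3} \cdot 16\right)^{2} = \left(63 - \frac{208}{3}\right)^{2} = \left(- \frac{19}{3}\right)^{2} = \frac{361}{9}$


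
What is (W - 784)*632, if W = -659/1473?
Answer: -730270312/1473 ≈ -4.9577e+5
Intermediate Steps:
W = -659/1473 (W = -659*1/1473 = -659/1473 ≈ -0.44739)
(W - 784)*632 = (-659/1473 - 784)*632 = -1155491/1473*632 = -730270312/1473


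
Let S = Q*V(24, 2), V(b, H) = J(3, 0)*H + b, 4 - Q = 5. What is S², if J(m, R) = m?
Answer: 900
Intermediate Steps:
Q = -1 (Q = 4 - 1*5 = 4 - 5 = -1)
V(b, H) = b + 3*H (V(b, H) = 3*H + b = b + 3*H)
S = -30 (S = -(24 + 3*2) = -(24 + 6) = -1*30 = -30)
S² = (-30)² = 900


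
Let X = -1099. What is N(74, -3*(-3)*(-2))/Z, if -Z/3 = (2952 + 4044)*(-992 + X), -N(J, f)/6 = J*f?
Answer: 74/406351 ≈ 0.00018211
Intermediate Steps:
N(J, f) = -6*J*f
Z = 43885908 (Z = -3*(2952 + 4044)*(-992 - 1099) = -20988*(-2091) = -3*(-14628636) = 43885908)
N(74, -3*(-3)*(-2))/Z = -6*74*-3*(-3)*(-2)/43885908 = -6*74*9*(-2)*(1/43885908) = -6*74*(-18)*(1/43885908) = 7992*(1/43885908) = 74/406351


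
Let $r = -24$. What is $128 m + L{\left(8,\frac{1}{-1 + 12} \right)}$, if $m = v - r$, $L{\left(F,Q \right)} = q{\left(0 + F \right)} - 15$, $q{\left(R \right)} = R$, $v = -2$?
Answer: $2809$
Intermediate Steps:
$L{\left(F,Q \right)} = -15 + F$ ($L{\left(F,Q \right)} = \left(0 + F\right) - 15 = F - 15 = -15 + F$)
$m = 22$ ($m = -2 - -24 = -2 + 24 = 22$)
$128 m + L{\left(8,\frac{1}{-1 + 12} \right)} = 128 \cdot 22 + \left(-15 + 8\right) = 2816 - 7 = 2809$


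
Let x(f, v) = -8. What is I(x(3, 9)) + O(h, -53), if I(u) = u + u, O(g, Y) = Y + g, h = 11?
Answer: -58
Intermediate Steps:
I(u) = 2*u
I(x(3, 9)) + O(h, -53) = 2*(-8) + (-53 + 11) = -16 - 42 = -58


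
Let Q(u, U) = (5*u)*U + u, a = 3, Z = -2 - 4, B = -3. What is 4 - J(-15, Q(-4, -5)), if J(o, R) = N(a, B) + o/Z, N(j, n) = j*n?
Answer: 21/2 ≈ 10.500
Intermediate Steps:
Z = -6
Q(u, U) = u + 5*U*u (Q(u, U) = 5*U*u + u = u + 5*U*u)
J(o, R) = -9 - o/6 (J(o, R) = 3*(-3) + o/(-6) = -9 + o*(-⅙) = -9 - o/6)
4 - J(-15, Q(-4, -5)) = 4 - (-9 - ⅙*(-15)) = 4 - (-9 + 5/2) = 4 - 1*(-13/2) = 4 + 13/2 = 21/2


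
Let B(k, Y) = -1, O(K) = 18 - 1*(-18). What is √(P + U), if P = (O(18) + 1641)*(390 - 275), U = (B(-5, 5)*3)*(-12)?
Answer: √192891 ≈ 439.19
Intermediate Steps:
O(K) = 36 (O(K) = 18 + 18 = 36)
U = 36 (U = -1*3*(-12) = -3*(-12) = 36)
P = 192855 (P = (36 + 1641)*(390 - 275) = 1677*115 = 192855)
√(P + U) = √(192855 + 36) = √192891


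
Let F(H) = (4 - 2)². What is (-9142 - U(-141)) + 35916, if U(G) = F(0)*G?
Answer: 27338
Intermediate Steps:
F(H) = 4 (F(H) = 2² = 4)
U(G) = 4*G
(-9142 - U(-141)) + 35916 = (-9142 - 4*(-141)) + 35916 = (-9142 - 1*(-564)) + 35916 = (-9142 + 564) + 35916 = -8578 + 35916 = 27338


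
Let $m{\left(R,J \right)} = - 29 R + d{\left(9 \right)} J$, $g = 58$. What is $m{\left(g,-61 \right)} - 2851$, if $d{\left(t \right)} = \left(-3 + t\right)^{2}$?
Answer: $-6729$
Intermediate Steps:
$m{\left(R,J \right)} = - 29 R + 36 J$ ($m{\left(R,J \right)} = - 29 R + \left(-3 + 9\right)^{2} J = - 29 R + 6^{2} J = - 29 R + 36 J$)
$m{\left(g,-61 \right)} - 2851 = \left(\left(-29\right) 58 + 36 \left(-61\right)\right) - 2851 = \left(-1682 - 2196\right) - 2851 = -3878 - 2851 = -6729$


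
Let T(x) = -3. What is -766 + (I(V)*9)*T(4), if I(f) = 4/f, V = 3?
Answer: -802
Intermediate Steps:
-766 + (I(V)*9)*T(4) = -766 + ((4/3)*9)*(-3) = -766 + 12*(-3) = -766 - 36 = -802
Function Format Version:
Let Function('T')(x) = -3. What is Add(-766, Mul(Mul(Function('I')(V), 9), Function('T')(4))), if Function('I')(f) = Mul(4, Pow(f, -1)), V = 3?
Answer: -802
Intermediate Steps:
Add(-766, Mul(Mul(Function('I')(V), 9), Function('T')(4))) = Add(-766, Mul(Mul(Mul(4, Pow(3, -1)), 9), -3)) = Add(-766, Mul(Mul(Mul(4, Rational(1, 3)), 9), -3)) = Add(-766, Mul(Mul(Rational(4, 3), 9), -3)) = Add(-766, Mul(12, -3)) = Add(-766, -36) = -802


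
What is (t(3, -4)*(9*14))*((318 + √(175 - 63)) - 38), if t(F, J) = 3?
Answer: 105840 + 1512*√7 ≈ 1.0984e+5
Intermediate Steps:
(t(3, -4)*(9*14))*((318 + √(175 - 63)) - 38) = (3*(9*14))*((318 + √(175 - 63)) - 38) = (3*126)*((318 + √112) - 38) = 378*((318 + 4*√7) - 38) = 378*(280 + 4*√7) = 105840 + 1512*√7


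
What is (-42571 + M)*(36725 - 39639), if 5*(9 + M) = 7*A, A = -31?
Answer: 621022938/5 ≈ 1.2420e+8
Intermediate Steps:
M = -262/5 (M = -9 + (7*(-31))/5 = -9 + (⅕)*(-217) = -9 - 217/5 = -262/5 ≈ -52.400)
(-42571 + M)*(36725 - 39639) = (-42571 - 262/5)*(36725 - 39639) = -213117/5*(-2914) = 621022938/5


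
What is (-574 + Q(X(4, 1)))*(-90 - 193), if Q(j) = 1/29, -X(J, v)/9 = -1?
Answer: 4710535/29 ≈ 1.6243e+5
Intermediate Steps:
X(J, v) = 9 (X(J, v) = -9*(-1) = 9)
Q(j) = 1/29
(-574 + Q(X(4, 1)))*(-90 - 193) = (-574 + 1/29)*(-90 - 193) = -16645/29*(-283) = 4710535/29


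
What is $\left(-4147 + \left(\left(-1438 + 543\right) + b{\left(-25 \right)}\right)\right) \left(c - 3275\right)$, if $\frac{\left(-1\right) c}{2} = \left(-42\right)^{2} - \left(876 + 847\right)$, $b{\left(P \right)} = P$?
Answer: $17009919$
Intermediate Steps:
$c = -82$ ($c = - 2 \left(\left(-42\right)^{2} - \left(876 + 847\right)\right) = - 2 \left(1764 - 1723\right) = \left(-2\right) 41 = -82$)
$\left(-4147 + \left(\left(-1438 + 543\right) + b{\left(-25 \right)}\right)\right) \left(c - 3275\right) = \left(-4147 + \left(\left(-1438 + 543\right) - 25\right)\right) \left(-82 - 3275\right) = \left(-4147 - 920\right) \left(-3357\right) = \left(-5067\right) \left(-3357\right) = 17009919$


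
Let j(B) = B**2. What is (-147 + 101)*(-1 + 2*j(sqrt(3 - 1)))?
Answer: -138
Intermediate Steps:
(-147 + 101)*(-1 + 2*j(sqrt(3 - 1))) = (-147 + 101)*(-1 + 2*(sqrt(3 - 1))**2) = -46*(-1 + 2*(sqrt(2))**2) = -46*(-1 + 2*2) = -46*(-1 + 4) = -46*3 = -138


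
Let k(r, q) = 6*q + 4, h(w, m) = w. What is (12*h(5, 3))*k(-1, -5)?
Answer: -1560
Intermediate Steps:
k(r, q) = 4 + 6*q
(12*h(5, 3))*k(-1, -5) = (12*5)*(4 + 6*(-5)) = 60*(4 - 30) = 60*(-26) = -1560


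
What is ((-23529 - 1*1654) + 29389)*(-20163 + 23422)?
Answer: 13707354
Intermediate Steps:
((-23529 - 1*1654) + 29389)*(-20163 + 23422) = ((-23529 - 1654) + 29389)*3259 = (-25183 + 29389)*3259 = 4206*3259 = 13707354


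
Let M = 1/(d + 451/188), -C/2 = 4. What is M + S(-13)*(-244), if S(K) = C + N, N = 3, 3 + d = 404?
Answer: 92523768/75839 ≈ 1220.0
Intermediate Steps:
d = 401 (d = -3 + 404 = 401)
C = -8 (C = -2*4 = -8)
S(K) = -5 (S(K) = -8 + 3 = -5)
M = 188/75839 (M = 1/(401 + 451/188) = 1/(75839/188) = 188/75839 ≈ 0.0024789)
M + S(-13)*(-244) = 188/75839 - 5*(-244) = 188/75839 + 1220 = 92523768/75839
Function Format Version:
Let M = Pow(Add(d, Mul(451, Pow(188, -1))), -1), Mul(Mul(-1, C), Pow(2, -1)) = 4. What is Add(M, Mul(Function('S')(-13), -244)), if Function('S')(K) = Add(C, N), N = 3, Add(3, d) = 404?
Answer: Rational(92523768, 75839) ≈ 1220.0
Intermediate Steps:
d = 401 (d = Add(-3, 404) = 401)
C = -8 (C = Mul(-2, 4) = -8)
Function('S')(K) = -5 (Function('S')(K) = Add(-8, 3) = -5)
M = Rational(188, 75839) (M = Pow(Add(401, Mul(451, Pow(188, -1))), -1) = Pow(Add(401, Mul(451, Rational(1, 188))), -1) = Pow(Add(401, Rational(451, 188)), -1) = Pow(Rational(75839, 188), -1) = Rational(188, 75839) ≈ 0.0024789)
Add(M, Mul(Function('S')(-13), -244)) = Add(Rational(188, 75839), Mul(-5, -244)) = Add(Rational(188, 75839), 1220) = Rational(92523768, 75839)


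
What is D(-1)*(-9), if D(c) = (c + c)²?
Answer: -36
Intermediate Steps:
D(c) = 4*c² (D(c) = (2*c)² = 4*c²)
D(-1)*(-9) = (4*(-1)²)*(-9) = (4*1)*(-9) = 4*(-9) = -36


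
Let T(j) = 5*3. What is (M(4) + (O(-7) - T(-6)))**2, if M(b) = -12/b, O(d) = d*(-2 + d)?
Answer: 2025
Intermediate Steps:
T(j) = 15
(M(4) + (O(-7) - T(-6)))**2 = (-12/4 + (-7*(-2 - 7) - 1*15))**2 = (-12*1/4 + (-7*(-9) - 15))**2 = (-3 + (63 - 15))**2 = (-3 + 48)**2 = 45**2 = 2025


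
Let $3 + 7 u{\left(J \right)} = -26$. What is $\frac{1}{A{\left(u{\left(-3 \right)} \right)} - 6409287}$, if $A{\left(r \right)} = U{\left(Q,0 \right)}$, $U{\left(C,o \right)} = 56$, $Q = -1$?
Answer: $- \frac{1}{6409231} \approx -1.5602 \cdot 10^{-7}$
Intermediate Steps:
$u{\left(J \right)} = - \frac{29}{7}$ ($u{\left(J \right)} = - \frac{3}{7} + \frac{1}{7} \left(-26\right) = - \frac{3}{7} - \frac{26}{7} = - \frac{29}{7}$)
$A{\left(r \right)} = 56$
$\frac{1}{A{\left(u{\left(-3 \right)} \right)} - 6409287} = \frac{1}{56 - 6409287} = \frac{1}{-6409231} = - \frac{1}{6409231}$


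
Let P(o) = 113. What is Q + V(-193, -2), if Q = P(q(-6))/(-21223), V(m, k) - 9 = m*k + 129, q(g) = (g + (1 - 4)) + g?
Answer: 11120739/21223 ≈ 523.99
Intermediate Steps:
q(g) = -3 + 2*g (q(g) = (g - 3) + g = (-3 + g) + g = -3 + 2*g)
V(m, k) = 138 + k*m (V(m, k) = 9 + (m*k + 129) = 9 + (k*m + 129) = 9 + (129 + k*m) = 138 + k*m)
Q = -113/21223 (Q = 113/(-21223) = 113*(-1/21223) = -113/21223 ≈ -0.0053244)
Q + V(-193, -2) = -113/21223 + (138 - 2*(-193)) = -113/21223 + (138 + 386) = -113/21223 + 524 = 11120739/21223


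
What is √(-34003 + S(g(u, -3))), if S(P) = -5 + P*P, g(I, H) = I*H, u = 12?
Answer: 2*I*√8178 ≈ 180.86*I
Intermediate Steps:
g(I, H) = H*I
S(P) = -5 + P²
√(-34003 + S(g(u, -3))) = √(-34003 + (-5 + (-3*12)²)) = √(-34003 + (-5 + (-36)²)) = √(-34003 + (-5 + 1296)) = √(-34003 + 1291) = √(-32712) = 2*I*√8178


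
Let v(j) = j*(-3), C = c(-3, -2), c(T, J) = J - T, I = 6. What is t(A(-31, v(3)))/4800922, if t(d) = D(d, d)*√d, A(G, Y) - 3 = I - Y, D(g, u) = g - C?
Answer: 51*√2/4800922 ≈ 1.5023e-5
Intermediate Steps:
C = 1 (C = -2 - 1*(-3) = -2 + 3 = 1)
D(g, u) = -1 + g (D(g, u) = g - 1*1 = g - 1 = -1 + g)
v(j) = -3*j
A(G, Y) = 9 - Y (A(G, Y) = 3 + (6 - Y) = 9 - Y)
t(d) = √d*(-1 + d) (t(d) = (-1 + d)*√d = √d*(-1 + d))
t(A(-31, v(3)))/4800922 = (√(9 - (-3)*3)*(-1 + (9 - (-3)*3)))/4800922 = (√(9 - 1*(-9))*(-1 + (9 - 1*(-9))))*(1/4800922) = (√(9 + 9)*(-1 + (9 + 9)))*(1/4800922) = (√18*(-1 + 18))*(1/4800922) = ((3*√2)*17)*(1/4800922) = (51*√2)*(1/4800922) = 51*√2/4800922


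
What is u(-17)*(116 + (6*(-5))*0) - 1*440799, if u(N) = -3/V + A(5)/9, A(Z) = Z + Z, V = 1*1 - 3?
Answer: -3964465/9 ≈ -4.4050e+5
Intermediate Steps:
V = -2 (V = 1 - 3 = -2)
A(Z) = 2*Z
u(N) = 47/18 (u(N) = -3/(-2) + (2*5)/9 = -3*(-½) + 10*(⅑) = 3/2 + 10/9 = 47/18)
u(-17)*(116 + (6*(-5))*0) - 1*440799 = 47*(116 + (6*(-5))*0)/18 - 1*440799 = 47*(116 - 30*0)/18 - 440799 = 47*(116 + 0)/18 - 440799 = (47/18)*116 - 440799 = 2726/9 - 440799 = -3964465/9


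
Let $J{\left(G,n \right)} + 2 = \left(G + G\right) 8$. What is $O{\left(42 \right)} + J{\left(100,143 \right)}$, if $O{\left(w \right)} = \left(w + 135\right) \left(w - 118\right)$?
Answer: $-11854$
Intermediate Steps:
$J{\left(G,n \right)} = -2 + 16 G$ ($J{\left(G,n \right)} = -2 + \left(G + G\right) 8 = -2 + 2 G 8 = -2 + 16 G$)
$O{\left(w \right)} = \left(-118 + w\right) \left(135 + w\right)$ ($O{\left(w \right)} = \left(135 + w\right) \left(-118 + w\right) = \left(-118 + w\right) \left(135 + w\right)$)
$O{\left(42 \right)} + J{\left(100,143 \right)} = \left(-15930 + 42^{2} + 17 \cdot 42\right) + \left(-2 + 16 \cdot 100\right) = \left(-15930 + 1764 + 714\right) + \left(-2 + 1600\right) = -13452 + 1598 = -11854$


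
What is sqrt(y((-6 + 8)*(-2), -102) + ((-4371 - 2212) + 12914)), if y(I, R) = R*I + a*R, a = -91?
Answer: sqrt(16021) ≈ 126.57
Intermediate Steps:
y(I, R) = -91*R + I*R (y(I, R) = R*I - 91*R = I*R - 91*R = -91*R + I*R)
sqrt(y((-6 + 8)*(-2), -102) + ((-4371 - 2212) + 12914)) = sqrt(-102*(-91 + (-6 + 8)*(-2)) + ((-4371 - 2212) + 12914)) = sqrt(-102*(-91 + 2*(-2)) + (-6583 + 12914)) = sqrt(-102*(-91 - 4) + 6331) = sqrt(-102*(-95) + 6331) = sqrt(9690 + 6331) = sqrt(16021)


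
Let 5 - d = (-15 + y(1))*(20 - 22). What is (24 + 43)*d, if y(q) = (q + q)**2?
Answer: -1139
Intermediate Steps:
y(q) = 4*q**2 (y(q) = (2*q)**2 = 4*q**2)
d = -17 (d = 5 - (-15 + 4*1**2)*(20 - 22) = 5 - (-15 + 4*1)*(-2) = 5 - (-15 + 4)*(-2) = 5 - (-11)*(-2) = 5 - 1*22 = 5 - 22 = -17)
(24 + 43)*d = (24 + 43)*(-17) = 67*(-17) = -1139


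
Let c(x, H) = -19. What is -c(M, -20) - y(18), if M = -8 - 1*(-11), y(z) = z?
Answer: 1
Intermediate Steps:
M = 3 (M = -8 + 11 = 3)
-c(M, -20) - y(18) = -1*(-19) - 1*18 = 19 - 18 = 1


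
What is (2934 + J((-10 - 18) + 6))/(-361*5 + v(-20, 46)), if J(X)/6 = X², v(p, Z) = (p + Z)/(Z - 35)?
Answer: -64218/19829 ≈ -3.2386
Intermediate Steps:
v(p, Z) = (Z + p)/(-35 + Z)
J(X) = 6*X²
(2934 + J((-10 - 18) + 6))/(-361*5 + v(-20, 46)) = (2934 + 6*((-10 - 18) + 6)²)/(-361*5 + (46 - 20)/(-35 + 46)) = (2934 + 6*(-28 + 6)²)/(-1805 + 26/11) = (2934 + 6*(-22)²)/(-1805 + (1/11)*26) = (2934 + 6*484)/(-1805 + 26/11) = (2934 + 2904)/(-19829/11) = 5838*(-11/19829) = -64218/19829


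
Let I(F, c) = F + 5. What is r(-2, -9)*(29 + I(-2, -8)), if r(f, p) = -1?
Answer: -32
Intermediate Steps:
I(F, c) = 5 + F
r(-2, -9)*(29 + I(-2, -8)) = -(29 + (5 - 2)) = -(29 + 3) = -1*32 = -32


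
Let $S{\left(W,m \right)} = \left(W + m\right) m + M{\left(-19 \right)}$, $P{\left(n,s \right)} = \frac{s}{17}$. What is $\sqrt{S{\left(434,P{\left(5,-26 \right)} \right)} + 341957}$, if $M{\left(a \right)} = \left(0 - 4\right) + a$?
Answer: $\frac{\sqrt{98627774}}{17} \approx 584.19$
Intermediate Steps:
$M{\left(a \right)} = -4 + a$
$P{\left(n,s \right)} = \frac{s}{17}$ ($P{\left(n,s \right)} = s \frac{1}{17} = \frac{s}{17}$)
$S{\left(W,m \right)} = -23 + m \left(W + m\right)$ ($S{\left(W,m \right)} = \left(W + m\right) m - 23 = m \left(W + m\right) - 23 = -23 + m \left(W + m\right)$)
$\sqrt{S{\left(434,P{\left(5,-26 \right)} \right)} + 341957} = \sqrt{\left(-23 + \left(\frac{1}{17} \left(-26\right)\right)^{2} + 434 \cdot \frac{1}{17} \left(-26\right)\right) + 341957} = \sqrt{\left(-23 + \left(- \frac{26}{17}\right)^{2} + 434 \left(- \frac{26}{17}\right)\right) + 341957} = \sqrt{\left(-23 + \frac{676}{289} - \frac{11284}{17}\right) + 341957} = \sqrt{- \frac{197799}{289} + 341957} = \sqrt{\frac{98627774}{289}} = \frac{\sqrt{98627774}}{17}$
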